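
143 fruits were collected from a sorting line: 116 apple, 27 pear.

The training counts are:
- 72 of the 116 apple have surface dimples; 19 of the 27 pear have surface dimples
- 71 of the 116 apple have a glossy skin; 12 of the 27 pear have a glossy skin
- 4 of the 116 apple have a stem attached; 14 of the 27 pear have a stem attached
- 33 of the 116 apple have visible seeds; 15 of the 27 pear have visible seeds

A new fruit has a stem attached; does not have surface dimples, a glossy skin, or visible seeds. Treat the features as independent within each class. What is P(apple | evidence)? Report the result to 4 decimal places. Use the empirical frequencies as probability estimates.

0.2914

apple: (116/143) × (44/116) × (45/116) × (4/116) × (83/116) ≈ 0.00294505
pear: (27/143) × (8/27) × (15/27) × (14/27) × (12/27) ≈ 0.00716248
P(apple | x) = 0.00294505 / 0.01010753 ≈ 0.2914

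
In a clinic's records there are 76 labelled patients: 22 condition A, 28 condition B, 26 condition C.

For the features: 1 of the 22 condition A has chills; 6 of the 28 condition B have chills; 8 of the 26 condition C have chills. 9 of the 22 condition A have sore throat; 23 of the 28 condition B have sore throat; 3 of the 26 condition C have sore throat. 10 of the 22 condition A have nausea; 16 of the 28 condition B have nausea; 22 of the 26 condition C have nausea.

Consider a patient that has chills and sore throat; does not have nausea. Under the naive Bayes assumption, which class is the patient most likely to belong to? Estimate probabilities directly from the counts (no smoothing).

condition A: (22/76) × (1/22) × (9/22) × (12/22) ≈ 0.00293606
condition B: (28/76) × (6/28) × (23/28) × (12/28) ≈ 0.0277927
condition C: (26/76) × (8/26) × (3/26) × (4/26) ≈ 0.00186858
Highest score → condition B.

condition B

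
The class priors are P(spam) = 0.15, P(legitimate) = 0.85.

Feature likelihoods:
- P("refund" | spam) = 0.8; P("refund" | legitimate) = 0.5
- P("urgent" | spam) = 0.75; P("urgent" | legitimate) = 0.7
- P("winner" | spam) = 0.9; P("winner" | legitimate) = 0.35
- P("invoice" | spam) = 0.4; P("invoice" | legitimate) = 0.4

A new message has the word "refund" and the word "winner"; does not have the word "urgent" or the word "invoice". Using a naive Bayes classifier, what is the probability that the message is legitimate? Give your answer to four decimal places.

spam: 0.15 × 0.8 × (1−0.75) × 0.9 × (1−0.4) = 0.0162
legitimate: 0.85 × 0.5 × (1−0.7) × 0.35 × (1−0.4) = 0.026775
P(legitimate | x) = 0.026775 / 0.042975 ≈ 0.6230

0.6230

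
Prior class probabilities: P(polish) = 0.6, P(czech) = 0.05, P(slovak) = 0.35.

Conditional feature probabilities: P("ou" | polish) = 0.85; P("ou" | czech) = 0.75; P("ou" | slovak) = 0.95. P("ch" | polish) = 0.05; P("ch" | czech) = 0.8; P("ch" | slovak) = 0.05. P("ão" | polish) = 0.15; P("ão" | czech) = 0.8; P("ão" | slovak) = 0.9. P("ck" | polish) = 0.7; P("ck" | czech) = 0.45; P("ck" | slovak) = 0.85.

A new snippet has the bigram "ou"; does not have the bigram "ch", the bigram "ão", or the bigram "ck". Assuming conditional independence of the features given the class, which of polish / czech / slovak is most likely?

polish: 0.6 × 0.85 × (1−0.05) × (1−0.15) × (1−0.7) = 0.1235475
czech: 0.05 × 0.75 × (1−0.8) × (1−0.8) × (1−0.45) = 0.000825
slovak: 0.35 × 0.95 × (1−0.05) × (1−0.9) × (1−0.85) = 0.004738125
Highest score → polish.

polish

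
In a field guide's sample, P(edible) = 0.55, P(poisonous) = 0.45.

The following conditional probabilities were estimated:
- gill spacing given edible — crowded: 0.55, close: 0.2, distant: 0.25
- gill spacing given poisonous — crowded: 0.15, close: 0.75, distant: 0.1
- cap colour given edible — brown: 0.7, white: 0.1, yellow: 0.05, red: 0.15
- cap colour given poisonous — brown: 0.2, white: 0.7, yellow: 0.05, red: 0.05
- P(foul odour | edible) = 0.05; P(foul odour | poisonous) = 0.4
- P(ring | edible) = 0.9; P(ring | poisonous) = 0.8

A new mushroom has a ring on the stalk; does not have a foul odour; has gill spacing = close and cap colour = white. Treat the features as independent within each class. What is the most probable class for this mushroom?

edible: 0.55 × 0.2 × 0.1 × (1−0.05) × 0.9 = 0.009405
poisonous: 0.45 × 0.75 × 0.7 × (1−0.4) × 0.8 = 0.1134
Highest score → poisonous.

poisonous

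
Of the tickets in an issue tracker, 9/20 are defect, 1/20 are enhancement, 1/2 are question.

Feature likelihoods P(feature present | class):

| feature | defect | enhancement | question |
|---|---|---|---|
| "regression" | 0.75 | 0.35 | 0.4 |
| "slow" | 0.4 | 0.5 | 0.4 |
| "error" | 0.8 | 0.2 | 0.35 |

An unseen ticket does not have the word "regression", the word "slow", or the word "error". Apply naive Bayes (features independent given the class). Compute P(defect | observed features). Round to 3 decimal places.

defect: 0.45 × (1−0.75) × (1−0.4) × (1−0.8) = 0.0135
enhancement: 0.05 × (1−0.35) × (1−0.5) × (1−0.2) = 0.013
question: 0.5 × (1−0.4) × (1−0.4) × (1−0.35) = 0.117
P(defect | x) = 0.0135 / 0.1435 ≈ 0.094

0.094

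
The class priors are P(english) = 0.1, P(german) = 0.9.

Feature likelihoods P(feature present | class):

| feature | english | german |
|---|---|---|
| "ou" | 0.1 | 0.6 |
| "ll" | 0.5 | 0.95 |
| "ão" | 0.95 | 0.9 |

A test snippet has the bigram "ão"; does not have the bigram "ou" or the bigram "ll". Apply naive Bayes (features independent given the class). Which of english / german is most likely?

english

english: 0.1 × (1−0.1) × (1−0.5) × 0.95 = 0.04275
german: 0.9 × (1−0.6) × (1−0.95) × 0.9 = 0.0162
Highest score → english.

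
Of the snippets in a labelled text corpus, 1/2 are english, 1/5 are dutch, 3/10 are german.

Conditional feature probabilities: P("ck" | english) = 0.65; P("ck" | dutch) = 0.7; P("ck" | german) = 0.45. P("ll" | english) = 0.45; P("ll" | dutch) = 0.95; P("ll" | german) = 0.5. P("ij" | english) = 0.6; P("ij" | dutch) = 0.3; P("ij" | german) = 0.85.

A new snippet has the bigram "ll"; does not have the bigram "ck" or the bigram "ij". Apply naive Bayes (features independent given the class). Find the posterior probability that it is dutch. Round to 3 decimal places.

0.476

english: 0.5 × (1−0.65) × 0.45 × (1−0.6) = 0.0315
dutch: 0.2 × (1−0.7) × 0.95 × (1−0.3) = 0.0399
german: 0.3 × (1−0.45) × 0.5 × (1−0.85) = 0.012375
P(dutch | x) = 0.0399 / 0.083775 ≈ 0.476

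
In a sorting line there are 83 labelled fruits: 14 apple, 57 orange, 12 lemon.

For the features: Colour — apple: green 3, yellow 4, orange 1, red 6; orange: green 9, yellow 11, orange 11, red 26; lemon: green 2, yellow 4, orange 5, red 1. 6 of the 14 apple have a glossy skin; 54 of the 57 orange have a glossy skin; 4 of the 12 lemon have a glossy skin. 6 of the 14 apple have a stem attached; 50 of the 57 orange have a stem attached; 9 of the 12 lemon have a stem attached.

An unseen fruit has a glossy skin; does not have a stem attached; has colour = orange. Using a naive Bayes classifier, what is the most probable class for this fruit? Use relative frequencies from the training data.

apple: (14/83) × (1/14) × (6/14) × (8/14) ≈ 0.00295058
orange: (57/83) × (11/57) × (54/57) × (7/57) ≈ 0.015419
lemon: (12/83) × (5/12) × (4/12) × (3/12) ≈ 0.00502008
Highest score → orange.

orange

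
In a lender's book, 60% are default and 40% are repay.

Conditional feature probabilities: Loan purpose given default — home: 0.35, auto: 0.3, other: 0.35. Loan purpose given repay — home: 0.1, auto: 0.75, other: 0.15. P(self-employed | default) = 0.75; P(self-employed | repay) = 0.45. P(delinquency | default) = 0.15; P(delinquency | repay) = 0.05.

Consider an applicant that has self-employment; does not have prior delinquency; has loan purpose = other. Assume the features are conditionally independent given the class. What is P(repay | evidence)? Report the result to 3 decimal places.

default: 0.6 × 0.35 × 0.75 × (1−0.15) = 0.133875
repay: 0.4 × 0.15 × 0.45 × (1−0.05) = 0.02565
P(repay | x) = 0.02565 / 0.159525 ≈ 0.161

0.161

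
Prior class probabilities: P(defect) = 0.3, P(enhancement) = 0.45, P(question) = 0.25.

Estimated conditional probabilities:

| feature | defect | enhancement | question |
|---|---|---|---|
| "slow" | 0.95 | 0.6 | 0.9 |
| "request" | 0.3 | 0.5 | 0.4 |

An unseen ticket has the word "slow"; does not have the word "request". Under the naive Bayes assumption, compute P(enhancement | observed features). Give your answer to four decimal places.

0.2875

defect: 0.3 × 0.95 × (1−0.3) = 0.1995
enhancement: 0.45 × 0.6 × (1−0.5) = 0.135
question: 0.25 × 0.9 × (1−0.4) = 0.135
P(enhancement | x) = 0.135 / 0.4695 ≈ 0.2875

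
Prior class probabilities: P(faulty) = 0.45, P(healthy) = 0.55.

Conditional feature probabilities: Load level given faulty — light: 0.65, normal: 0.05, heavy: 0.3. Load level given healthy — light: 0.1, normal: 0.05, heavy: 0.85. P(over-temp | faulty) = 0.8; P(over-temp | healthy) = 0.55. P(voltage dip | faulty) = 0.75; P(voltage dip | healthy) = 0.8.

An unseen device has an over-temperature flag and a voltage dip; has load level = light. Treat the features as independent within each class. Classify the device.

faulty: 0.45 × 0.65 × 0.8 × 0.75 = 0.1755
healthy: 0.55 × 0.1 × 0.55 × 0.8 = 0.0242
Highest score → faulty.

faulty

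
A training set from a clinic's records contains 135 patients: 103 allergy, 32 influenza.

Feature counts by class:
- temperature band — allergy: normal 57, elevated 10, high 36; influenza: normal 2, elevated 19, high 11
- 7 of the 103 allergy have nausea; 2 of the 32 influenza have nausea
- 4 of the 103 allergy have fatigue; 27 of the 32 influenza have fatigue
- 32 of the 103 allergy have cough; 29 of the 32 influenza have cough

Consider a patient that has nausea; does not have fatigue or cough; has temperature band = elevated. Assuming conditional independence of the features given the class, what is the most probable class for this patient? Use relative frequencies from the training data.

allergy: (103/135) × (10/103) × (7/103) × (99/103) × (71/103) ≈ 0.00333539
influenza: (32/135) × (19/32) × (2/32) × (5/32) × (3/32) ≈ 0.000128852
Highest score → allergy.

allergy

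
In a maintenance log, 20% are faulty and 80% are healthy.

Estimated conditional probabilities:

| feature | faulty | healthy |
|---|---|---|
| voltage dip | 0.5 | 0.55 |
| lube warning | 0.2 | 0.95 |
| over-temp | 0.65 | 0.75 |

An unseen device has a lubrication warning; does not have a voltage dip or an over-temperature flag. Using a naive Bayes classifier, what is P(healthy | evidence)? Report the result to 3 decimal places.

faulty: 0.2 × (1−0.5) × 0.2 × (1−0.65) = 0.007
healthy: 0.8 × (1−0.55) × 0.95 × (1−0.75) = 0.0855
P(healthy | x) = 0.0855 / 0.0925 ≈ 0.924

0.924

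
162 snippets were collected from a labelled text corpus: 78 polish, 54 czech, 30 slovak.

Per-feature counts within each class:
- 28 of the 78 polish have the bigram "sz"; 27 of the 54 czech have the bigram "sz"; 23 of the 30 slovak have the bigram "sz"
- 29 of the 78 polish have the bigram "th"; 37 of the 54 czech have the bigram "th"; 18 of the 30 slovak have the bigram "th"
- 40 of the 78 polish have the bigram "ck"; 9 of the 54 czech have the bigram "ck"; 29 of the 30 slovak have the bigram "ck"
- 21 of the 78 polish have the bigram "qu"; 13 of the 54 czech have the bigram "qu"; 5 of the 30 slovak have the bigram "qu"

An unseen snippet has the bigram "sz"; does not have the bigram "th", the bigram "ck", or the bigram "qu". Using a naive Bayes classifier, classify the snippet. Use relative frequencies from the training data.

polish

polish: (78/162) × (28/78) × (49/78) × (38/78) × (57/78) ≈ 0.0386557
czech: (54/162) × (27/54) × (17/54) × (45/54) × (41/54) ≈ 0.0331981
slovak: (30/162) × (23/30) × (12/30) × (1/30) × (25/30) ≈ 0.0015775
Highest score → polish.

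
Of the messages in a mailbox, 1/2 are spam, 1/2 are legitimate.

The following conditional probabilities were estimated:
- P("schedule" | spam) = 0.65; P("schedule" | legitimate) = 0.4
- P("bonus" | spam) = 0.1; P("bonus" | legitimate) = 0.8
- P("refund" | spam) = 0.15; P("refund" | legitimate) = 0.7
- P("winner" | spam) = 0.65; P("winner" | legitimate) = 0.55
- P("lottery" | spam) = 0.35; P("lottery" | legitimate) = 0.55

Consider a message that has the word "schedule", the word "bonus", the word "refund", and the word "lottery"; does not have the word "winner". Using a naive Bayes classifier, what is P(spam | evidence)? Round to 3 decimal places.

spam: 0.5 × 0.65 × 0.1 × 0.15 × (1−0.65) × 0.35 = 0.0005971875
legitimate: 0.5 × 0.4 × 0.8 × 0.7 × (1−0.55) × 0.55 = 0.02772
P(spam | x) = 0.0005971875 / 0.0283171875 ≈ 0.021

0.021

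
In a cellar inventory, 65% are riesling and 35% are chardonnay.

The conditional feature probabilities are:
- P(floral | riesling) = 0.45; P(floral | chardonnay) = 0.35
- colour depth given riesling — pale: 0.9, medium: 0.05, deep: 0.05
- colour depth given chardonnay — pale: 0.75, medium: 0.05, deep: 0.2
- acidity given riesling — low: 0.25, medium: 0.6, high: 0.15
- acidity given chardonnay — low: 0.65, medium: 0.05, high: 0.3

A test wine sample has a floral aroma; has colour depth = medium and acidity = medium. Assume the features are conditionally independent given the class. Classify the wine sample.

riesling: 0.65 × 0.45 × 0.05 × 0.6 = 0.008775
chardonnay: 0.35 × 0.35 × 0.05 × 0.05 = 0.00030625
Highest score → riesling.

riesling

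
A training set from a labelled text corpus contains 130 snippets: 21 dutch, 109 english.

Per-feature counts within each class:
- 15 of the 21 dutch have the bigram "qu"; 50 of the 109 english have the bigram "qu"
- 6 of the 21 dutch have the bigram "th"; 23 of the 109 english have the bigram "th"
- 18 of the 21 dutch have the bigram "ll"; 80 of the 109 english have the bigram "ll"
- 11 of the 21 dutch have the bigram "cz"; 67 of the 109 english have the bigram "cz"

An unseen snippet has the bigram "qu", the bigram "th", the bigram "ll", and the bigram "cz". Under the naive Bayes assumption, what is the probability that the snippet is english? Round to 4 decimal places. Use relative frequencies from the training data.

dutch: (21/130) × (15/21) × (6/21) × (18/21) × (11/21) ≈ 0.0148015
english: (109/130) × (50/109) × (23/109) × (80/109) × (67/109) ≈ 0.0366134
P(english | x) = 0.0366134 / 0.0514149 ≈ 0.7121

0.7121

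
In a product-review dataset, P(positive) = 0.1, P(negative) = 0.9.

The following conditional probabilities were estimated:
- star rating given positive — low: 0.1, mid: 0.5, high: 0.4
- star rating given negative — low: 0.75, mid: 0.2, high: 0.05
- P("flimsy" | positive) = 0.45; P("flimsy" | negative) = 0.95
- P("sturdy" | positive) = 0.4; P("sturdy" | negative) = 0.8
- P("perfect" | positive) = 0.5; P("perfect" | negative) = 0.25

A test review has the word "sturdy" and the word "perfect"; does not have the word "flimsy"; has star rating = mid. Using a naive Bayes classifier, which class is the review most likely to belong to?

positive: 0.1 × 0.5 × (1−0.45) × 0.4 × 0.5 = 0.0055
negative: 0.9 × 0.2 × (1−0.95) × 0.8 × 0.25 = 0.0018
Highest score → positive.

positive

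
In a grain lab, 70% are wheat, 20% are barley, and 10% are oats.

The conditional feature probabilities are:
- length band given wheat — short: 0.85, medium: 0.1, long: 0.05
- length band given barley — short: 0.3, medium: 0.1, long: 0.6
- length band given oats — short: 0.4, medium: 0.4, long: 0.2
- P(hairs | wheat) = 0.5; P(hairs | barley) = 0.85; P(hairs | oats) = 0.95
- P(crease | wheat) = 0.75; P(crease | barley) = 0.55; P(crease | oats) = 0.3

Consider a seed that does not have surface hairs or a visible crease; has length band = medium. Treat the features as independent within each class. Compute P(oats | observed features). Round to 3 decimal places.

0.122

wheat: 0.7 × 0.1 × (1−0.5) × (1−0.75) = 0.00875
barley: 0.2 × 0.1 × (1−0.85) × (1−0.55) = 0.00135
oats: 0.1 × 0.4 × (1−0.95) × (1−0.3) = 0.0014
P(oats | x) = 0.0014 / 0.0115 ≈ 0.122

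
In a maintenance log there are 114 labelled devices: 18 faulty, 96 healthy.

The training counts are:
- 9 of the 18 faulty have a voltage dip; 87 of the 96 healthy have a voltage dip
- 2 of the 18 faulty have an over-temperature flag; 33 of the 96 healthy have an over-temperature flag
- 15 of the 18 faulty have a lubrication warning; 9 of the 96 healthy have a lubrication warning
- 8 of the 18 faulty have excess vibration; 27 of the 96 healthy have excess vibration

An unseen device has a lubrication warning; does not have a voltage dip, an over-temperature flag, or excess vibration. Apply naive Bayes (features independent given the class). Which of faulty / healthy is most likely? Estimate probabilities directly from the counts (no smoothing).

faulty: (18/114) × (9/18) × (16/18) × (15/18) × (10/18) ≈ 0.0324886
healthy: (96/114) × (9/96) × (63/96) × (9/96) × (69/96) ≈ 0.00349105
Highest score → faulty.

faulty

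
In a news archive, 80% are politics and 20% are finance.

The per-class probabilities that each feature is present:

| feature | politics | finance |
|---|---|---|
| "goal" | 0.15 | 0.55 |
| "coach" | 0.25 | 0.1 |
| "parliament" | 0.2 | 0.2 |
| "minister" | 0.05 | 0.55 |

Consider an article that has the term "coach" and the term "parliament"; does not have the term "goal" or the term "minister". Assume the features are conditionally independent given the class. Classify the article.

politics: 0.8 × (1−0.15) × 0.25 × 0.2 × (1−0.05) = 0.0323
finance: 0.2 × (1−0.55) × 0.1 × 0.2 × (1−0.55) = 0.00081
Highest score → politics.

politics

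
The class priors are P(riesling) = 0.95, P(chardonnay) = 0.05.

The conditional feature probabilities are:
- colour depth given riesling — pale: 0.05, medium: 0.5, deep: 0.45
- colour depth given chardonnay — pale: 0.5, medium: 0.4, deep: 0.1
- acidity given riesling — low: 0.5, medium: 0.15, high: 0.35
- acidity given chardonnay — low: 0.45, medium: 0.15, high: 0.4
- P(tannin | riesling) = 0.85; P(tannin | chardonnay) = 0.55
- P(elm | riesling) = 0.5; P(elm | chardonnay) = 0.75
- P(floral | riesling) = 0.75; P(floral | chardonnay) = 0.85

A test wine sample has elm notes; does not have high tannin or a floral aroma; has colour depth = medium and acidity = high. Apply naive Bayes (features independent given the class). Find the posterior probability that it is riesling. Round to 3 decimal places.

0.885

riesling: 0.95 × 0.5 × 0.35 × (1−0.85) × 0.5 × (1−0.75) = 0.0031171875
chardonnay: 0.05 × 0.4 × 0.4 × (1−0.55) × 0.75 × (1−0.85) = 0.000405
P(riesling | x) = 0.0031171875 / 0.0035221875 ≈ 0.885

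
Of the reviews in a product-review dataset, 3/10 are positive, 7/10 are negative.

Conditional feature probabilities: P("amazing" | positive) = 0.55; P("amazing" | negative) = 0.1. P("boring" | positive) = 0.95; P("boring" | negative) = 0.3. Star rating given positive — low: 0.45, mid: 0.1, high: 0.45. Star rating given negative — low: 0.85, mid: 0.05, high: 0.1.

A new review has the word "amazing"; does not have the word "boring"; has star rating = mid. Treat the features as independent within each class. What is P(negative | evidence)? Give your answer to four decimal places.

positive: 0.3 × 0.55 × (1−0.95) × 0.1 = 0.000825
negative: 0.7 × 0.1 × (1−0.3) × 0.05 = 0.00245
P(negative | x) = 0.00245 / 0.003275 ≈ 0.7481

0.7481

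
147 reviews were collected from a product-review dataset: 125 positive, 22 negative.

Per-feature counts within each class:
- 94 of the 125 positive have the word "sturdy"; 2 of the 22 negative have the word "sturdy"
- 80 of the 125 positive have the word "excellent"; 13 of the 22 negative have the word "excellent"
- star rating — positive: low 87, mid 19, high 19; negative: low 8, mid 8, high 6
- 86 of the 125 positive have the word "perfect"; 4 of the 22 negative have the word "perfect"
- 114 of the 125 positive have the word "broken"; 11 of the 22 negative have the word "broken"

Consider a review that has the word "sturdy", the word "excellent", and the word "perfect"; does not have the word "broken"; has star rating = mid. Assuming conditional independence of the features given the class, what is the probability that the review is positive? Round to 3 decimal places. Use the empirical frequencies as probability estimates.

positive: (125/147) × (94/125) × (80/125) × (19/125) × (86/125) × (11/125) ≈ 0.00376622
negative: (22/147) × (2/22) × (13/22) × (8/22) × (4/22) × (11/22) ≈ 0.000265771
P(positive | x) = 0.00376622 / 0.004031991 ≈ 0.934

0.934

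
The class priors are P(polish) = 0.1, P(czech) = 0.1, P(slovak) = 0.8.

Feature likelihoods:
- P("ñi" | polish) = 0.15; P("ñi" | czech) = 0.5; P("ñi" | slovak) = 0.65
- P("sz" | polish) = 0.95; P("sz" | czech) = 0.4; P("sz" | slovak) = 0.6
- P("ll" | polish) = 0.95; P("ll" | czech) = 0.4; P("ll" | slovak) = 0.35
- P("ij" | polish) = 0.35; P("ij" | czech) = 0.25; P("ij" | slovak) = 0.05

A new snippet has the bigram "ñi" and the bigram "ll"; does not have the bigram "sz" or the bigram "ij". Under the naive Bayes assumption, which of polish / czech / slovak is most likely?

slovak

polish: 0.1 × 0.15 × (1−0.95) × 0.95 × (1−0.35) = 0.000463125
czech: 0.1 × 0.5 × (1−0.4) × 0.4 × (1−0.25) = 0.009
slovak: 0.8 × 0.65 × (1−0.6) × 0.35 × (1−0.05) = 0.06916
Highest score → slovak.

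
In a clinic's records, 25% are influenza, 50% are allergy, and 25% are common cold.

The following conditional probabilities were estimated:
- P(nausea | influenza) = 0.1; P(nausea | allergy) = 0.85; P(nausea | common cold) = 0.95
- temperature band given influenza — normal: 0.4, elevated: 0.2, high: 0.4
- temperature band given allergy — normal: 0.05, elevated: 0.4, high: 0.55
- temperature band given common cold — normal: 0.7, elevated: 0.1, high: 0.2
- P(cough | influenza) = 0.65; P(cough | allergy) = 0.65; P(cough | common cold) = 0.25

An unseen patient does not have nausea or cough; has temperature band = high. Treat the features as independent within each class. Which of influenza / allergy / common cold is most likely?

influenza

influenza: 0.25 × (1−0.1) × 0.4 × (1−0.65) = 0.0315
allergy: 0.5 × (1−0.85) × 0.55 × (1−0.65) = 0.0144375
common cold: 0.25 × (1−0.95) × 0.2 × (1−0.25) = 0.001875
Highest score → influenza.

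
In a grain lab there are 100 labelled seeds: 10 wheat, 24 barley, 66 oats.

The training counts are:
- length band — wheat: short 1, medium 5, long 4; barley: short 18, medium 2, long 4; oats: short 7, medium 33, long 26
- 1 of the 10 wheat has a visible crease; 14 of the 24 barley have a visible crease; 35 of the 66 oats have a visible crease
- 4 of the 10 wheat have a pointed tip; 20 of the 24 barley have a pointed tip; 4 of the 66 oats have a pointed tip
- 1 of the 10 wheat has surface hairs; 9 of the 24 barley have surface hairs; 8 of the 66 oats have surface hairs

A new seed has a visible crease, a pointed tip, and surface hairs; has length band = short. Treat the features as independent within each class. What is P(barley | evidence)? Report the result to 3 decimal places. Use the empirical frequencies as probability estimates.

wheat: (10/100) × (1/10) × (1/10) × (4/10) × (1/10) = 0.00004
barley: (24/100) × (18/24) × (14/24) × (20/24) × (9/24) = 0.0328125
oats: (66/100) × (7/66) × (35/66) × (4/66) × (8/66) ≈ 0.000272699
P(barley | x) = 0.0328125 / 0.033125199 ≈ 0.991

0.991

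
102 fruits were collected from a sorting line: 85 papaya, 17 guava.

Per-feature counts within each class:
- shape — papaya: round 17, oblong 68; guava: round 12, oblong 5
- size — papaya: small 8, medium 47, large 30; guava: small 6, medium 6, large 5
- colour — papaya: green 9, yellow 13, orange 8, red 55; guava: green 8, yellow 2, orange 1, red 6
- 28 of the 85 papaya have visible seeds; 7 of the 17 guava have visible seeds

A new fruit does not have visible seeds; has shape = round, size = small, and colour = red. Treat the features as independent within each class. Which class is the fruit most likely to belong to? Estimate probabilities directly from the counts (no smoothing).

papaya: (85/102) × (17/85) × (8/85) × (55/85) × (57/85) ≈ 0.00680643
guava: (17/102) × (12/17) × (6/17) × (6/17) × (10/17) ≈ 0.00862059
Highest score → guava.

guava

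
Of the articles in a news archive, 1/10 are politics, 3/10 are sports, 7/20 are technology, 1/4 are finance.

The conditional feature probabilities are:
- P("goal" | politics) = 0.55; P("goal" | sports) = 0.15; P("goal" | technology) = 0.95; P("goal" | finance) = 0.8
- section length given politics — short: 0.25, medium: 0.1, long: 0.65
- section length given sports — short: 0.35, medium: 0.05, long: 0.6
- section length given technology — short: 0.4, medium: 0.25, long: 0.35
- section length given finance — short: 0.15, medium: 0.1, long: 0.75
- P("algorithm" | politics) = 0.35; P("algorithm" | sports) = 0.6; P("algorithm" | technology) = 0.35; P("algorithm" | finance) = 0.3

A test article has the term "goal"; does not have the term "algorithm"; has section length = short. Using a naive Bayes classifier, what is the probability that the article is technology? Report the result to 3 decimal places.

politics: 0.1 × 0.55 × 0.25 × (1−0.35) = 0.0089375
sports: 0.3 × 0.15 × 0.35 × (1−0.6) = 0.0063
technology: 0.35 × 0.95 × 0.4 × (1−0.35) = 0.08645
finance: 0.25 × 0.8 × 0.15 × (1−0.3) = 0.021
P(technology | x) = 0.08645 / 0.1226875 ≈ 0.705

0.705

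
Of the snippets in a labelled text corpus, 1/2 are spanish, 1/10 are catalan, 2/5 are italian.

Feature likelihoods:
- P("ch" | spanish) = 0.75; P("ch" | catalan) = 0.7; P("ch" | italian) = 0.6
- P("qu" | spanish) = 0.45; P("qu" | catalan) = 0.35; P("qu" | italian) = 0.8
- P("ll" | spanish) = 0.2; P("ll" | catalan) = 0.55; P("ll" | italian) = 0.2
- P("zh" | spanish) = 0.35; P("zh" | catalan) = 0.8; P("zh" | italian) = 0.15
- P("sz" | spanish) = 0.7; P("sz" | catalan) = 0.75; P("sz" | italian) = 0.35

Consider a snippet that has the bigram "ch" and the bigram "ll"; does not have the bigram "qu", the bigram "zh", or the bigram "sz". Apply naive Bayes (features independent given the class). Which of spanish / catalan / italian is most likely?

spanish

spanish: 0.5 × 0.75 × (1−0.45) × 0.2 × (1−0.35) × (1−0.7) = 0.00804375
catalan: 0.1 × 0.7 × (1−0.35) × 0.55 × (1−0.8) × (1−0.75) = 0.00125125
italian: 0.4 × 0.6 × (1−0.8) × 0.2 × (1−0.15) × (1−0.35) = 0.005304
Highest score → spanish.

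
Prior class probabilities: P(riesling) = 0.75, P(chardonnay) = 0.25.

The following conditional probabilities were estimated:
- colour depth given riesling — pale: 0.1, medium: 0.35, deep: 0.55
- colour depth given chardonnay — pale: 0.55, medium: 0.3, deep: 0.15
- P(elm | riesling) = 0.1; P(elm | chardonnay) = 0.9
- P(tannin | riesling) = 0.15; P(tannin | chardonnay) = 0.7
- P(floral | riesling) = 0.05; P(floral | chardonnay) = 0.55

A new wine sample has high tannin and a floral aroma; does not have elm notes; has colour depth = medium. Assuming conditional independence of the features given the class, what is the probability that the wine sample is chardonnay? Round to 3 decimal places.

riesling: 0.75 × 0.35 × (1−0.1) × 0.15 × 0.05 = 0.001771875
chardonnay: 0.25 × 0.3 × (1−0.9) × 0.7 × 0.55 = 0.0028875
P(chardonnay | x) = 0.0028875 / 0.004659375 ≈ 0.620

0.620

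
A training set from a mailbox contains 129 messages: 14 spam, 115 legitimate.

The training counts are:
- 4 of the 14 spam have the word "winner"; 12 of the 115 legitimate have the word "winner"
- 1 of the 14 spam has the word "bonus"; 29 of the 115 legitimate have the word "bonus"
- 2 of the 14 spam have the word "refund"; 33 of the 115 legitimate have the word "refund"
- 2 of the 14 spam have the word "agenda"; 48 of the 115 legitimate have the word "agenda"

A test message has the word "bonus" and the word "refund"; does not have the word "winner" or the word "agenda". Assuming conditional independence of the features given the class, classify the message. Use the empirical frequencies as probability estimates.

spam: (14/129) × (10/14) × (1/14) × (2/14) × (12/14) ≈ 0.000678012
legitimate: (115/129) × (103/115) × (29/115) × (33/115) × (67/115) ≈ 0.0336621
Highest score → legitimate.

legitimate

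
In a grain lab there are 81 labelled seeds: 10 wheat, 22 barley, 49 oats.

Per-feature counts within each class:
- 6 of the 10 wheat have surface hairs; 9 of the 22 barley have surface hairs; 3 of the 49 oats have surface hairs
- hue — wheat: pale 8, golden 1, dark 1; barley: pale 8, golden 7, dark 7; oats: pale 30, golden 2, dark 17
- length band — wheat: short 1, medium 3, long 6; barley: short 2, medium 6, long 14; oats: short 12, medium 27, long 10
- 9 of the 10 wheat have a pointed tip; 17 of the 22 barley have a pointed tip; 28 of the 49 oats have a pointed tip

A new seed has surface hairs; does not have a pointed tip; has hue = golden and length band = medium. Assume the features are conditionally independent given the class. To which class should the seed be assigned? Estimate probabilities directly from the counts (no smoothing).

wheat: (10/81) × (6/10) × (1/10) × (3/10) × (1/10) ≈ 0.000222222
barley: (22/81) × (9/22) × (7/22) × (6/22) × (5/22) ≈ 0.00219133
oats: (49/81) × (3/49) × (2/49) × (27/49) × (21/49) ≈ 0.000356994
Highest score → barley.

barley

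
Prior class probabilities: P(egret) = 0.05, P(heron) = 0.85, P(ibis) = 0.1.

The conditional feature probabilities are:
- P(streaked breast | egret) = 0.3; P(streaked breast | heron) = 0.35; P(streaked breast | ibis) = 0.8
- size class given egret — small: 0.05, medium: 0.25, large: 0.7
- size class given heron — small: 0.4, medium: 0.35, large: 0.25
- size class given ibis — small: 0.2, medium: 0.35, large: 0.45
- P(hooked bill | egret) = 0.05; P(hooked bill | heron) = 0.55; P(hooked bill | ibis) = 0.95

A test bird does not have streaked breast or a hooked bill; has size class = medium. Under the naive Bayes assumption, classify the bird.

egret: 0.05 × (1−0.3) × 0.25 × (1−0.05) = 0.0083125
heron: 0.85 × (1−0.35) × 0.35 × (1−0.55) = 0.08701875
ibis: 0.1 × (1−0.8) × 0.35 × (1−0.95) = 0.00035
Highest score → heron.

heron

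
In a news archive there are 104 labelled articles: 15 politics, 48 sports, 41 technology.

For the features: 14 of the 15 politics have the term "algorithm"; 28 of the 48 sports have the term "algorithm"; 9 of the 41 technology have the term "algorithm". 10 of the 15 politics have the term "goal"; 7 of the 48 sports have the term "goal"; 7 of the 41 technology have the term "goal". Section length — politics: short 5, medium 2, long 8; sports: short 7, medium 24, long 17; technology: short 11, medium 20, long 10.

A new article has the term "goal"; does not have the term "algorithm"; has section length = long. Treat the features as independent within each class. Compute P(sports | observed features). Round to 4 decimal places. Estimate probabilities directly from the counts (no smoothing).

politics: (15/104) × (1/15) × (10/15) × (8/15) ≈ 0.0034188
sports: (48/104) × (20/48) × (7/48) × (17/48) ≈ 0.00993256
technology: (41/104) × (32/41) × (7/41) × (10/41) ≈ 0.0128129
P(sports | x) = 0.00993256 / 0.02616426 ≈ 0.3796

0.3796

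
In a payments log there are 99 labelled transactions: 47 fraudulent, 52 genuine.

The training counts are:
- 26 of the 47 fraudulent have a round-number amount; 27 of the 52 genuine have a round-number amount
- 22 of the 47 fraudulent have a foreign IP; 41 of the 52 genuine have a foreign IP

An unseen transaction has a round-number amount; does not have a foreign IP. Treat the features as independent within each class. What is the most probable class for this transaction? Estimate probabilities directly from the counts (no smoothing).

fraudulent

fraudulent: (47/99) × (26/47) × (25/47) ≈ 0.139695
genuine: (52/99) × (27/52) × (11/52) ≈ 0.0576923
Highest score → fraudulent.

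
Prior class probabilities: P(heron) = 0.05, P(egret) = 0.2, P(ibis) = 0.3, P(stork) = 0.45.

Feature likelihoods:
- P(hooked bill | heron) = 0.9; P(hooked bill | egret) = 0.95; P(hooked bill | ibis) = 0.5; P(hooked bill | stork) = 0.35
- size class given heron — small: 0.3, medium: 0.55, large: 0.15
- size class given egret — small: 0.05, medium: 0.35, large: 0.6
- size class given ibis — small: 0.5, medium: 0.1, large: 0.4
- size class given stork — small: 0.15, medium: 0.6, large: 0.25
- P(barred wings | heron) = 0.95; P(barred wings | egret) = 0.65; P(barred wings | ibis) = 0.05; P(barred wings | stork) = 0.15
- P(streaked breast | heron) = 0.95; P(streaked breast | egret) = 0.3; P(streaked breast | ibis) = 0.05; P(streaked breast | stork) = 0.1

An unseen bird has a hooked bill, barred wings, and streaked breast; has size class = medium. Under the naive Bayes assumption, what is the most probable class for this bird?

heron

heron: 0.05 × 0.9 × 0.55 × 0.95 × 0.95 = 0.022336875
egret: 0.2 × 0.95 × 0.35 × 0.65 × 0.3 = 0.0129675
ibis: 0.3 × 0.5 × 0.1 × 0.05 × 0.05 = 0.0000375
stork: 0.45 × 0.35 × 0.6 × 0.15 × 0.1 = 0.0014175
Highest score → heron.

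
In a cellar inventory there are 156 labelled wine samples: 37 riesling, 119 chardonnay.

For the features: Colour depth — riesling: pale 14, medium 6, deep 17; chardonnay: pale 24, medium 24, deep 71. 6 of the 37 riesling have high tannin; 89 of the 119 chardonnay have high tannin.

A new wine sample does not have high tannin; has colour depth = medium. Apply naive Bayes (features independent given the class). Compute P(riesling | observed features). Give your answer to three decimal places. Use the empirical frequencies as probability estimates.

0.454

riesling: (37/156) × (6/37) × (31/37) ≈ 0.0322245
chardonnay: (119/156) × (24/119) × (30/119) ≈ 0.0387847
P(riesling | x) = 0.0322245 / 0.0710092 ≈ 0.454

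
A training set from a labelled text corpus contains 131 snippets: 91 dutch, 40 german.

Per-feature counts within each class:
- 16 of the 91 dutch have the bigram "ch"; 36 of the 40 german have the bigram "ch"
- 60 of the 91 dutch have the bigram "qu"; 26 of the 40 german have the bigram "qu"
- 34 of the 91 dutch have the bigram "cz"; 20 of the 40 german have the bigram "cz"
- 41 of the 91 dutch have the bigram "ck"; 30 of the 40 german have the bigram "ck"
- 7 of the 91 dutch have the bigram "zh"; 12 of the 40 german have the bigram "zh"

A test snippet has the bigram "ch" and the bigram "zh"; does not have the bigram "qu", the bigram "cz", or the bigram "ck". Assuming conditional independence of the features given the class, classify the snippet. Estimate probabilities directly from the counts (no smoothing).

german

dutch: (91/131) × (16/91) × (31/91) × (57/91) × (50/91) × (7/91) ≈ 0.00110151
german: (40/131) × (36/40) × (14/40) × (20/40) × (10/40) × (12/40) ≈ 0.00360687
Highest score → german.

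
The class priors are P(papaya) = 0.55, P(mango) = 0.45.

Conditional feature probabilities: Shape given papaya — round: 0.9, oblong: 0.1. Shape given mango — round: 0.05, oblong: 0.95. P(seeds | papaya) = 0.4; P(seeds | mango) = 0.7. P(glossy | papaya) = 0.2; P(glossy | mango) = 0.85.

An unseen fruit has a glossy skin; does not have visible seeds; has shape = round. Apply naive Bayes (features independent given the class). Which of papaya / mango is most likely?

papaya: 0.55 × 0.9 × (1−0.4) × 0.2 = 0.0594
mango: 0.45 × 0.05 × (1−0.7) × 0.85 = 0.0057375
Highest score → papaya.

papaya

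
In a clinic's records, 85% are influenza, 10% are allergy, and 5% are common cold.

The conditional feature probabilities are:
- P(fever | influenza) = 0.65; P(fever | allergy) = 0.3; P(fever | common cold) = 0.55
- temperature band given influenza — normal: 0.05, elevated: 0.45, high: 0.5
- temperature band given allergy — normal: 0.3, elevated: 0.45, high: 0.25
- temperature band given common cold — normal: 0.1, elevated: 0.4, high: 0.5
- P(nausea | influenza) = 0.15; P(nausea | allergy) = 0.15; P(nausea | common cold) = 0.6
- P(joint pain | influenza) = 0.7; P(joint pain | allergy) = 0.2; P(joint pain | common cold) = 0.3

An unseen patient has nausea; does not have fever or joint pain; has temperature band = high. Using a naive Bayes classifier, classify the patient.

influenza

influenza: 0.85 × (1−0.65) × 0.5 × 0.15 × (1−0.7) = 0.00669375
allergy: 0.1 × (1−0.3) × 0.25 × 0.15 × (1−0.2) = 0.0021
common cold: 0.05 × (1−0.55) × 0.5 × 0.6 × (1−0.3) = 0.004725
Highest score → influenza.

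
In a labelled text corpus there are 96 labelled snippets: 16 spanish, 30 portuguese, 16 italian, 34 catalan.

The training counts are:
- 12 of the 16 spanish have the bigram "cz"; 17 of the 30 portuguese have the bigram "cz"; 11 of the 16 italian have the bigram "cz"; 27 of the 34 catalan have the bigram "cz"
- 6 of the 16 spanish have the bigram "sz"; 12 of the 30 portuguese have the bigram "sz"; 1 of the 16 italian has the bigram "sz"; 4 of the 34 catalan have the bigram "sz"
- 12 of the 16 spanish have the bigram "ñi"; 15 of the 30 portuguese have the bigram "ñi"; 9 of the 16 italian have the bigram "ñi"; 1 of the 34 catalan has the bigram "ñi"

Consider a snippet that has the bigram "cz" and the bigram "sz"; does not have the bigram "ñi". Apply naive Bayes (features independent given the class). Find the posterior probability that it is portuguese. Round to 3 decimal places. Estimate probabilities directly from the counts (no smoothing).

0.430

spanish: (16/96) × (12/16) × (6/16) × (4/16) = 0.01171875
portuguese: (30/96) × (17/30) × (12/30) × (15/30) ≈ 0.0354167
italian: (16/96) × (11/16) × (1/16) × (7/16) ≈ 0.00313314
catalan: (34/96) × (27/34) × (4/34) × (33/34) ≈ 0.0321151
P(portuguese | x) = 0.0354167 / 0.08238369 ≈ 0.430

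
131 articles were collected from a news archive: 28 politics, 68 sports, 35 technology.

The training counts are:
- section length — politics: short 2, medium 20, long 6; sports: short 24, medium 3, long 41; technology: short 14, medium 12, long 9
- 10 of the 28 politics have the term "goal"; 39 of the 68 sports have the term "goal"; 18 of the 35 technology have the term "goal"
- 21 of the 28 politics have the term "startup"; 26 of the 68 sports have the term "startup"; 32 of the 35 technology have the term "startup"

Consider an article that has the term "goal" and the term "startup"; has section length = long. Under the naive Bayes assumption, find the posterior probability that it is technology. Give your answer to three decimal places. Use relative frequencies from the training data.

politics: (28/131) × (6/28) × (10/28) × (21/28) ≈ 0.0122683
sports: (68/131) × (41/68) × (39/68) × (26/68) ≈ 0.068633
technology: (35/131) × (9/35) × (18/35) × (32/35) ≈ 0.0323041
P(technology | x) = 0.0323041 / 0.1132054 ≈ 0.285

0.285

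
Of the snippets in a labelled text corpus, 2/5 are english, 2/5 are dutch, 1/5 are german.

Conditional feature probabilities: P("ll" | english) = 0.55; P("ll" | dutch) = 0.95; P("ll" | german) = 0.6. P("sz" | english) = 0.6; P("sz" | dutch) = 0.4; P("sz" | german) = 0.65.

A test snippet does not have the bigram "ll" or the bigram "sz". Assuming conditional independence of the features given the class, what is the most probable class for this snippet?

english: 0.4 × (1−0.55) × (1−0.6) = 0.072
dutch: 0.4 × (1−0.95) × (1−0.4) = 0.012
german: 0.2 × (1−0.6) × (1−0.65) = 0.028
Highest score → english.

english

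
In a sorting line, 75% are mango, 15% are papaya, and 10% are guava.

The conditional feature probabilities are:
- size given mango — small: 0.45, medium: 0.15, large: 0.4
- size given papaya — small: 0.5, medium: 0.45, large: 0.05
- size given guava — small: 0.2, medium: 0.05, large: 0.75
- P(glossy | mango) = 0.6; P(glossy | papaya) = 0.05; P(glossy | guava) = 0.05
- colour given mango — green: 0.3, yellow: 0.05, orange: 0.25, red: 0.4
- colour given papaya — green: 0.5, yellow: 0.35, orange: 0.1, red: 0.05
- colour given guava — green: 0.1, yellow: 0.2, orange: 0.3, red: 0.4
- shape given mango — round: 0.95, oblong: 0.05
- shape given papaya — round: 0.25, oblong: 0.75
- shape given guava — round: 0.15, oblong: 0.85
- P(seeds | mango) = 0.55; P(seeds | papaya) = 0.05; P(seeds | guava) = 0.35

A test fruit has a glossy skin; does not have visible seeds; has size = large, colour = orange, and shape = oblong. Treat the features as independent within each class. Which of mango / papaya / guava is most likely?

mango

mango: 0.75 × 0.4 × 0.6 × 0.25 × 0.05 × (1−0.55) = 0.0010125
papaya: 0.15 × 0.05 × 0.05 × 0.1 × 0.75 × (1−0.05) = 0.00002671875
guava: 0.1 × 0.75 × 0.05 × 0.3 × 0.85 × (1−0.35) = 0.0006215625
Highest score → mango.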